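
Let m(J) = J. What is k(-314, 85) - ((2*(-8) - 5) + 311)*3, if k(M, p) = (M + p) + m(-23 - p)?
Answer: -1207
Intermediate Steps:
k(M, p) = -23 + M (k(M, p) = (M + p) + (-23 - p) = -23 + M)
k(-314, 85) - ((2*(-8) - 5) + 311)*3 = (-23 - 314) - ((2*(-8) - 5) + 311)*3 = -337 - ((-16 - 5) + 311)*3 = -337 - (-21 + 311)*3 = -337 - 290*3 = -337 - 1*870 = -337 - 870 = -1207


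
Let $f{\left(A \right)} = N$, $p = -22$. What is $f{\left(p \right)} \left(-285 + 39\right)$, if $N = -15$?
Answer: $3690$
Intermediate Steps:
$f{\left(A \right)} = -15$
$f{\left(p \right)} \left(-285 + 39\right) = - 15 \left(-285 + 39\right) = \left(-15\right) \left(-246\right) = 3690$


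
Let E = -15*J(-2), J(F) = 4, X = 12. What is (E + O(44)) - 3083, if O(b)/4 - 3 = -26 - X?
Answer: -3283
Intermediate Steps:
O(b) = -140 (O(b) = 12 + 4*(-26 - 1*12) = 12 + 4*(-26 - 12) = 12 + 4*(-38) = 12 - 152 = -140)
E = -60 (E = -15*4 = -60)
(E + O(44)) - 3083 = (-60 - 140) - 3083 = -200 - 3083 = -3283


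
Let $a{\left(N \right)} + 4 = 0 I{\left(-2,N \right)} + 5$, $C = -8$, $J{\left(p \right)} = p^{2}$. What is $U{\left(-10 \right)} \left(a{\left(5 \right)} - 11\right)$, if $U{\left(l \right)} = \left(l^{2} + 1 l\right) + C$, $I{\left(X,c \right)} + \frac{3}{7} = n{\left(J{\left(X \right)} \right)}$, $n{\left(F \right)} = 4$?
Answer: $-820$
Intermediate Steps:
$I{\left(X,c \right)} = \frac{25}{7}$ ($I{\left(X,c \right)} = - \frac{3}{7} + 4 = \frac{25}{7}$)
$U{\left(l \right)} = -8 + l + l^{2}$ ($U{\left(l \right)} = \left(l^{2} + 1 l\right) - 8 = \left(l^{2} + l\right) - 8 = \left(l + l^{2}\right) - 8 = -8 + l + l^{2}$)
$a{\left(N \right)} = 1$ ($a{\left(N \right)} = -4 + \left(0 \cdot \frac{25}{7} + 5\right) = -4 + \left(0 + 5\right) = -4 + 5 = 1$)
$U{\left(-10 \right)} \left(a{\left(5 \right)} - 11\right) = \left(-8 - 10 + \left(-10\right)^{2}\right) \left(1 - 11\right) = \left(-8 - 10 + 100\right) \left(-10\right) = 82 \left(-10\right) = -820$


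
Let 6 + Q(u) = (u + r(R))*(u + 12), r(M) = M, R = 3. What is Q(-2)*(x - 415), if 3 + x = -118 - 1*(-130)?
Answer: -1624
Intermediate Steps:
x = 9 (x = -3 + (-118 - 1*(-130)) = -3 + (-118 + 130) = -3 + 12 = 9)
Q(u) = -6 + (3 + u)*(12 + u) (Q(u) = -6 + (u + 3)*(u + 12) = -6 + (3 + u)*(12 + u))
Q(-2)*(x - 415) = (30 + (-2)² + 15*(-2))*(9 - 415) = (30 + 4 - 30)*(-406) = 4*(-406) = -1624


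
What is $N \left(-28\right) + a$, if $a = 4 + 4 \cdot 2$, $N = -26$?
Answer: $740$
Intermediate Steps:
$a = 12$ ($a = 4 + 8 = 12$)
$N \left(-28\right) + a = \left(-26\right) \left(-28\right) + 12 = 728 + 12 = 740$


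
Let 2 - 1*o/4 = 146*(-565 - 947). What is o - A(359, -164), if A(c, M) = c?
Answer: 882657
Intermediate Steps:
o = 883016 (o = 8 - 584*(-565 - 947) = 8 - 584*(-1512) = 8 - 4*(-220752) = 8 + 883008 = 883016)
o - A(359, -164) = 883016 - 1*359 = 883016 - 359 = 882657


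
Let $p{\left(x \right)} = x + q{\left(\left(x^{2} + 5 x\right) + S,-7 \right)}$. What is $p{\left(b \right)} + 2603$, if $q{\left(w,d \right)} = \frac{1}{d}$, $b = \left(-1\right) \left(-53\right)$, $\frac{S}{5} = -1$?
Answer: $\frac{18591}{7} \approx 2655.9$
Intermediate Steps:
$S = -5$ ($S = 5 \left(-1\right) = -5$)
$b = 53$
$p{\left(x \right)} = - \frac{1}{7} + x$ ($p{\left(x \right)} = x + \frac{1}{-7} = x - \frac{1}{7} = - \frac{1}{7} + x$)
$p{\left(b \right)} + 2603 = \left(- \frac{1}{7} + 53\right) + 2603 = \frac{370}{7} + 2603 = \frac{18591}{7}$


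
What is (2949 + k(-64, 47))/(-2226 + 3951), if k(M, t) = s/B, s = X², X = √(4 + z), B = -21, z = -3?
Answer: 61928/36225 ≈ 1.7095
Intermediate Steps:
X = 1 (X = √(4 - 3) = √1 = 1)
s = 1 (s = 1² = 1)
k(M, t) = -1/21 (k(M, t) = 1/(-21) = 1*(-1/21) = -1/21)
(2949 + k(-64, 47))/(-2226 + 3951) = (2949 - 1/21)/(-2226 + 3951) = (61928/21)/1725 = (61928/21)*(1/1725) = 61928/36225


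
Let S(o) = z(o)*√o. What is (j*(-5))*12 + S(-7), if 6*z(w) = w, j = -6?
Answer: 360 - 7*I*√7/6 ≈ 360.0 - 3.0867*I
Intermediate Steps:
z(w) = w/6
S(o) = o^(3/2)/6 (S(o) = (o/6)*√o = o^(3/2)/6)
(j*(-5))*12 + S(-7) = -6*(-5)*12 + (-7)^(3/2)/6 = 30*12 + (-7*I*√7)/6 = 360 - 7*I*√7/6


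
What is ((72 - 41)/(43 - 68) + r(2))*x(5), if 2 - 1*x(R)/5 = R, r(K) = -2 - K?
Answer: 393/5 ≈ 78.600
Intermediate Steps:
x(R) = 10 - 5*R
((72 - 41)/(43 - 68) + r(2))*x(5) = ((72 - 41)/(43 - 68) + (-2 - 1*2))*(10 - 5*5) = (31/(-25) + (-2 - 2))*(10 - 25) = (31*(-1/25) - 4)*(-15) = (-31/25 - 4)*(-15) = -131/25*(-15) = 393/5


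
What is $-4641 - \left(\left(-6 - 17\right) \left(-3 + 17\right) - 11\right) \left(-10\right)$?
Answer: $-7971$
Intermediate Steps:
$-4641 - \left(\left(-6 - 17\right) \left(-3 + 17\right) - 11\right) \left(-10\right) = -4641 - \left(\left(-23\right) 14 - 11\right) \left(-10\right) = -4641 - \left(-322 - 11\right) \left(-10\right) = -4641 - \left(-333\right) \left(-10\right) = -4641 - 3330 = -7971$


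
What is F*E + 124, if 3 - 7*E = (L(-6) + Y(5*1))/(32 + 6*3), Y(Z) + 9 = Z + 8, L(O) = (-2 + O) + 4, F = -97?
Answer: 577/7 ≈ 82.429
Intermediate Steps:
L(O) = 2 + O
Y(Z) = -1 + Z (Y(Z) = -9 + (Z + 8) = -9 + (8 + Z) = -1 + Z)
E = 3/7 (E = 3/7 - ((2 - 6) + (-1 + 5*1))/(7*(32 + 6*3)) = 3/7 - (-4 + (-1 + 5))/(7*(32 + 18)) = 3/7 - (-4 + 4)/(7*50) = 3/7 - 0/50 = 3/7 - 1/7*0 = 3/7 + 0 = 3/7 ≈ 0.42857)
F*E + 124 = -97*3/7 + 124 = -291/7 + 124 = 577/7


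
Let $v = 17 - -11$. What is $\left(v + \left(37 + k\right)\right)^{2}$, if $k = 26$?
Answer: $8281$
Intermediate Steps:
$v = 28$ ($v = 17 + 11 = 28$)
$\left(v + \left(37 + k\right)\right)^{2} = \left(28 + \left(37 + 26\right)\right)^{2} = \left(28 + 63\right)^{2} = 91^{2} = 8281$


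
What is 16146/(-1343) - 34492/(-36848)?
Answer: -137156263/12371716 ≈ -11.086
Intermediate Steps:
16146/(-1343) - 34492/(-36848) = 16146*(-1/1343) - 34492*(-1/36848) = -16146/1343 + 8623/9212 = -137156263/12371716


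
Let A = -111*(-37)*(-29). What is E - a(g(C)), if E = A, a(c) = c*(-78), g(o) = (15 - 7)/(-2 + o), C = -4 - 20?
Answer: -119127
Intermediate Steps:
C = -24
g(o) = 8/(-2 + o)
a(c) = -78*c
A = -119103 (A = 4107*(-29) = -119103)
E = -119103
E - a(g(C)) = -119103 - (-78)*8/(-2 - 24) = -119103 - (-78)*8/(-26) = -119103 - (-78)*8*(-1/26) = -119103 - (-78)*(-4)/13 = -119103 - 1*24 = -119103 - 24 = -119127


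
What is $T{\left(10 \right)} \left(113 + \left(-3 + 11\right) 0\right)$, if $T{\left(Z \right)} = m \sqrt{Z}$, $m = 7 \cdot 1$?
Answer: $791 \sqrt{10} \approx 2501.4$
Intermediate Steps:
$m = 7$
$T{\left(Z \right)} = 7 \sqrt{Z}$
$T{\left(10 \right)} \left(113 + \left(-3 + 11\right) 0\right) = 7 \sqrt{10} \left(113 + \left(-3 + 11\right) 0\right) = 7 \sqrt{10} \left(113 + 8 \cdot 0\right) = 7 \sqrt{10} \left(113 + 0\right) = 7 \sqrt{10} \cdot 113 = 791 \sqrt{10}$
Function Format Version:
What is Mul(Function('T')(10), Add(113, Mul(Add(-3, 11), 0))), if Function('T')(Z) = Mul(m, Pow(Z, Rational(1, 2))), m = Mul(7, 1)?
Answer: Mul(791, Pow(10, Rational(1, 2))) ≈ 2501.4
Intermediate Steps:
m = 7
Function('T')(Z) = Mul(7, Pow(Z, Rational(1, 2)))
Mul(Function('T')(10), Add(113, Mul(Add(-3, 11), 0))) = Mul(Mul(7, Pow(10, Rational(1, 2))), Add(113, Mul(Add(-3, 11), 0))) = Mul(Mul(7, Pow(10, Rational(1, 2))), Add(113, Mul(8, 0))) = Mul(Mul(7, Pow(10, Rational(1, 2))), Add(113, 0)) = Mul(Mul(7, Pow(10, Rational(1, 2))), 113) = Mul(791, Pow(10, Rational(1, 2)))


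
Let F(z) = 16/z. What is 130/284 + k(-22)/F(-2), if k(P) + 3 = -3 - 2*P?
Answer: -1219/284 ≈ -4.2923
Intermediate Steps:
k(P) = -6 - 2*P (k(P) = -3 + (-3 - 2*P) = -6 - 2*P)
130/284 + k(-22)/F(-2) = 130/284 + (-6 - 2*(-22))/((16/(-2))) = 130*(1/284) + (-6 + 44)/((16*(-1/2))) = 65/142 + 38/(-8) = 65/142 + 38*(-1/8) = 65/142 - 19/4 = -1219/284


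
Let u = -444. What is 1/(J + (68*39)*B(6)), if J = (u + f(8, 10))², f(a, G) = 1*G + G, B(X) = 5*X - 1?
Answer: 1/256684 ≈ 3.8958e-6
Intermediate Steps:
B(X) = -1 + 5*X
f(a, G) = 2*G (f(a, G) = G + G = 2*G)
J = 179776 (J = (-444 + 2*10)² = (-444 + 20)² = (-424)² = 179776)
1/(J + (68*39)*B(6)) = 1/(179776 + (68*39)*(-1 + 5*6)) = 1/(179776 + 2652*(-1 + 30)) = 1/(179776 + 2652*29) = 1/(179776 + 76908) = 1/256684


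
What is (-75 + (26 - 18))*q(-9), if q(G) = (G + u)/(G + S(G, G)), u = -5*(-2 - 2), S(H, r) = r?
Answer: 737/18 ≈ 40.944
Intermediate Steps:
u = 20 (u = -5*(-4) = 20)
q(G) = (20 + G)/(2*G) (q(G) = (G + 20)/(G + G) = (20 + G)/((2*G)) = (20 + G)*(1/(2*G)) = (20 + G)/(2*G))
(-75 + (26 - 18))*q(-9) = (-75 + (26 - 18))*((½)*(20 - 9)/(-9)) = (-75 + 8)*((½)*(-⅑)*11) = -67*(-11/18) = 737/18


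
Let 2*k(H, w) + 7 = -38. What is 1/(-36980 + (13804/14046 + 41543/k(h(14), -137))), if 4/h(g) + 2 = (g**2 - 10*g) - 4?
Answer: -105345/4090058896 ≈ -2.5756e-5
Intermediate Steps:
h(g) = 4/(-6 + g**2 - 10*g) (h(g) = 4/(-2 + ((g**2 - 10*g) - 4)) = 4/(-2 + (-4 + g**2 - 10*g)) = 4/(-6 + g**2 - 10*g))
k(H, w) = -45/2 (k(H, w) = -7/2 + (1/2)*(-38) = -7/2 - 19 = -45/2)
1/(-36980 + (13804/14046 + 41543/k(h(14), -137))) = 1/(-36980 + (13804/14046 + 41543/(-45/2))) = 1/(-36980 + (13804*(1/14046) + 41543*(-2/45))) = 1/(-36980 + (6902/7023 - 83086/45)) = 1/(-36980 - 194400796/105345) = 1/(-4090058896/105345) = -105345/4090058896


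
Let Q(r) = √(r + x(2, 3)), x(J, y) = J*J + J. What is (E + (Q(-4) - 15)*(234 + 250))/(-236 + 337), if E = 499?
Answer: -6761/101 + 484*√2/101 ≈ -60.164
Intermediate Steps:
x(J, y) = J + J² (x(J, y) = J² + J = J + J²)
Q(r) = √(6 + r) (Q(r) = √(r + 2*(1 + 2)) = √(r + 2*3) = √(r + 6) = √(6 + r))
(E + (Q(-4) - 15)*(234 + 250))/(-236 + 337) = (499 + (√(6 - 4) - 15)*(234 + 250))/(-236 + 337) = (499 + (√2 - 15)*484)/101 = (499 + (-15 + √2)*484)*(1/101) = (499 + (-7260 + 484*√2))*(1/101) = (-6761 + 484*√2)*(1/101) = -6761/101 + 484*√2/101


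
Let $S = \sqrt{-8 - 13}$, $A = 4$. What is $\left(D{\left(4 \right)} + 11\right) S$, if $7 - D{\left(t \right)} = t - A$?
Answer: $18 i \sqrt{21} \approx 82.486 i$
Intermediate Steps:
$D{\left(t \right)} = 11 - t$ ($D{\left(t \right)} = 7 - \left(t - 4\right) = 7 - \left(-4 + t\right) = 11 - t$)
$S = i \sqrt{21}$ ($S = \sqrt{-21} = i \sqrt{21} \approx 4.5826 i$)
$\left(D{\left(4 \right)} + 11\right) S = \left(\left(11 - 4\right) + 11\right) i \sqrt{21} = \left(7 + 11\right) i \sqrt{21} = 18 i \sqrt{21}$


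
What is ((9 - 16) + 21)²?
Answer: 196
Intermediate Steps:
((9 - 16) + 21)² = (-7 + 21)² = 14² = 196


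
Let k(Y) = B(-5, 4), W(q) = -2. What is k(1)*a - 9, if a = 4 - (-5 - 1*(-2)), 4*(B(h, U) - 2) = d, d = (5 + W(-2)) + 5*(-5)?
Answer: -67/2 ≈ -33.500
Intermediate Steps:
d = -22 (d = (5 - 2) + 5*(-5) = 3 - 25 = -22)
B(h, U) = -7/2 (B(h, U) = 2 + (¼)*(-22) = 2 - 11/2 = -7/2)
k(Y) = -7/2
a = 7 (a = 4 - (-5 + 2) = 4 - 1*(-3) = 4 + 3 = 7)
k(1)*a - 9 = -7/2*7 - 9 = -49/2 - 9 = -67/2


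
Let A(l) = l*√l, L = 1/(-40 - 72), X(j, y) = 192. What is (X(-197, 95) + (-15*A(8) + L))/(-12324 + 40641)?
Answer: 21503/3171504 - 80*√2/9439 ≈ -0.0052061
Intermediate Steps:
L = -1/112 (L = 1/(-112) = -1/112 ≈ -0.0089286)
A(l) = l^(3/2)
(X(-197, 95) + (-15*A(8) + L))/(-12324 + 40641) = (192 + (-240*√2 - 1/112))/(-12324 + 40641) = (192 + (-240*√2 - 1/112))/28317 = (192 + (-240*√2 - 1/112))*(1/28317) = (192 + (-1/112 - 240*√2))*(1/28317) = (21503/112 - 240*√2)*(1/28317) = 21503/3171504 - 80*√2/9439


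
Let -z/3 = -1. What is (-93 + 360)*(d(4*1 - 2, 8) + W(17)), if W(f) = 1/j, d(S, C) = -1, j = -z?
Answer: -356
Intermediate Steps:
z = 3 (z = -3*(-1) = 3)
j = -3 (j = -1*3 = -3)
W(f) = -⅓ (W(f) = 1/(-3) = -⅓)
(-93 + 360)*(d(4*1 - 2, 8) + W(17)) = (-93 + 360)*(-1 - ⅓) = 267*(-4/3) = -356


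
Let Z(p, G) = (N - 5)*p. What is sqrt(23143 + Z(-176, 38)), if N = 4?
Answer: 3*sqrt(2591) ≈ 152.71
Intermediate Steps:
Z(p, G) = -p (Z(p, G) = (4 - 5)*p = -p)
sqrt(23143 + Z(-176, 38)) = sqrt(23143 - 1*(-176)) = sqrt(23143 + 176) = sqrt(23319) = 3*sqrt(2591)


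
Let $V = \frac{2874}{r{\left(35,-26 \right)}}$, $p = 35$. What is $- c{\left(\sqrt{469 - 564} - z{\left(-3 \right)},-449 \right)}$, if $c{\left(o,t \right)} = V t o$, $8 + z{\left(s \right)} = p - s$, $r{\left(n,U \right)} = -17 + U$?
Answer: $\frac{38712780}{43} - \frac{1290426 i \sqrt{95}}{43} \approx 9.003 \cdot 10^{5} - 2.925 \cdot 10^{5} i$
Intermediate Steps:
$z{\left(s \right)} = 27 - s$ ($z{\left(s \right)} = -8 - \left(-35 + s\right) = 27 - s$)
$V = - \frac{2874}{43}$ ($V = \frac{2874}{-17 - 26} = \frac{2874}{-43} = 2874 \left(- \frac{1}{43}\right) = - \frac{2874}{43} \approx -66.837$)
$c{\left(o,t \right)} = - \frac{2874 o t}{43}$ ($c{\left(o,t \right)} = - \frac{2874 t}{43} o = - \frac{2874 o t}{43}$)
$- c{\left(\sqrt{469 - 564} - z{\left(-3 \right)},-449 \right)} = - \frac{\left(-2874\right) \left(\sqrt{469 - 564} - \left(27 - -3\right)\right) \left(-449\right)}{43} = - \frac{\left(-2874\right) \left(\sqrt{-95} - \left(27 + 3\right)\right) \left(-449\right)}{43} = - \frac{\left(-2874\right) \left(i \sqrt{95} - 30\right) \left(-449\right)}{43} = - \frac{\left(-2874\right) \left(-30 + i \sqrt{95}\right) \left(-449\right)}{43} = - (- \frac{38712780}{43} + \frac{1290426 i \sqrt{95}}{43}) = \frac{38712780}{43} - \frac{1290426 i \sqrt{95}}{43}$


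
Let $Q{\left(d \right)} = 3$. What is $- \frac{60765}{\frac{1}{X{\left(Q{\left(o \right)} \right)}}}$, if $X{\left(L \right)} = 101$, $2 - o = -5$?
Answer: $-6137265$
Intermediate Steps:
$o = 7$ ($o = 2 - -5 = 2 + 5 = 7$)
$- \frac{60765}{\frac{1}{X{\left(Q{\left(o \right)} \right)}}} = - \frac{60765}{\frac{1}{101}} = - 60765 \frac{1}{\frac{1}{101}} = \left(-60765\right) 101 = -6137265$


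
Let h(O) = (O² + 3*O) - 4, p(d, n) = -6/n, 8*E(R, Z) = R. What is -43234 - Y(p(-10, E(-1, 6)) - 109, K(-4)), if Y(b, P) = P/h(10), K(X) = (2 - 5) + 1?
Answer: -2723741/63 ≈ -43234.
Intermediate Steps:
E(R, Z) = R/8
h(O) = -4 + O² + 3*O
K(X) = -2 (K(X) = -3 + 1 = -2)
Y(b, P) = P/126 (Y(b, P) = P/(-4 + 10² + 3*10) = P/(-4 + 100 + 30) = P/126)
-43234 - Y(p(-10, E(-1, 6)) - 109, K(-4)) = -43234 - (-2)/126 = -43234 - 1*(-1/63) = -43234 + 1/63 = -2723741/63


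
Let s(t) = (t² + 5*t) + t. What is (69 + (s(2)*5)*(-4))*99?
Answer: -24849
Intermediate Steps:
s(t) = t² + 6*t
(69 + (s(2)*5)*(-4))*99 = (69 + ((2*(6 + 2))*5)*(-4))*99 = (69 + ((2*8)*5)*(-4))*99 = (69 + (16*5)*(-4))*99 = (69 + 80*(-4))*99 = (69 - 320)*99 = -251*99 = -24849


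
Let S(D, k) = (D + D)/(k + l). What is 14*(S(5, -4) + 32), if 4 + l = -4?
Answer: 1309/3 ≈ 436.33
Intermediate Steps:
l = -8 (l = -4 - 4 = -8)
S(D, k) = 2*D/(-8 + k) (S(D, k) = (D + D)/(k - 8) = (2*D)/(-8 + k) = 2*D/(-8 + k))
14*(S(5, -4) + 32) = 14*(2*5/(-8 - 4) + 32) = 14*(2*5/(-12) + 32) = 14*(2*5*(-1/12) + 32) = 14*(-⅚ + 32) = 14*(187/6) = 1309/3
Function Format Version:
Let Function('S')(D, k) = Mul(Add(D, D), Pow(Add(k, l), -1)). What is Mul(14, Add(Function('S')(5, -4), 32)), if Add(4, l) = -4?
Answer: Rational(1309, 3) ≈ 436.33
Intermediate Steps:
l = -8 (l = Add(-4, -4) = -8)
Function('S')(D, k) = Mul(2, D, Pow(Add(-8, k), -1)) (Function('S')(D, k) = Mul(Add(D, D), Pow(Add(k, -8), -1)) = Mul(Mul(2, D), Pow(Add(-8, k), -1)) = Mul(2, D, Pow(Add(-8, k), -1)))
Mul(14, Add(Function('S')(5, -4), 32)) = Mul(14, Add(Mul(2, 5, Pow(Add(-8, -4), -1)), 32)) = Mul(14, Add(Mul(2, 5, Pow(-12, -1)), 32)) = Mul(14, Add(Mul(2, 5, Rational(-1, 12)), 32)) = Mul(14, Add(Rational(-5, 6), 32)) = Mul(14, Rational(187, 6)) = Rational(1309, 3)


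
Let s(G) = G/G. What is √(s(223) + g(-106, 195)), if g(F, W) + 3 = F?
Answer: 6*I*√3 ≈ 10.392*I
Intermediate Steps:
g(F, W) = -3 + F
s(G) = 1
√(s(223) + g(-106, 195)) = √(1 + (-3 - 106)) = √(1 - 109) = √(-108) = 6*I*√3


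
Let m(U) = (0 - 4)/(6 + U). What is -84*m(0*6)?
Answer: 56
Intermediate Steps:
m(U) = -4/(6 + U)
-84*m(0*6) = -(-336)/(6 + 0*6) = -(-336)/(6 + 0) = -(-336)/6 = -84*(-⅔) = 56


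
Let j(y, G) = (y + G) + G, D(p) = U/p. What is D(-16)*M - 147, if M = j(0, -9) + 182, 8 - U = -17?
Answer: -1613/4 ≈ -403.25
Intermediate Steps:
U = 25 (U = 8 - 1*(-17) = 8 + 17 = 25)
D(p) = 25/p
j(y, G) = y + 2*G (j(y, G) = (G + y) + G = y + 2*G)
M = 164 (M = (0 + 2*(-9)) + 182 = (0 - 18) + 182 = -18 + 182 = 164)
D(-16)*M - 147 = (25/(-16))*164 - 147 = (25*(-1/16))*164 - 147 = -25/16*164 - 147 = -1025/4 - 147 = -1613/4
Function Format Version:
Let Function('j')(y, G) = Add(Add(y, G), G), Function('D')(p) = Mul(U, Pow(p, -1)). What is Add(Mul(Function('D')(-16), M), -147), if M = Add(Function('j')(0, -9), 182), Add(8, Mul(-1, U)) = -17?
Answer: Rational(-1613, 4) ≈ -403.25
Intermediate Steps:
U = 25 (U = Add(8, Mul(-1, -17)) = Add(8, 17) = 25)
Function('D')(p) = Mul(25, Pow(p, -1))
Function('j')(y, G) = Add(y, Mul(2, G)) (Function('j')(y, G) = Add(Add(G, y), G) = Add(y, Mul(2, G)))
M = 164 (M = Add(Add(0, Mul(2, -9)), 182) = Add(Add(0, -18), 182) = Add(-18, 182) = 164)
Add(Mul(Function('D')(-16), M), -147) = Add(Mul(Mul(25, Pow(-16, -1)), 164), -147) = Add(Mul(Mul(25, Rational(-1, 16)), 164), -147) = Add(Mul(Rational(-25, 16), 164), -147) = Add(Rational(-1025, 4), -147) = Rational(-1613, 4)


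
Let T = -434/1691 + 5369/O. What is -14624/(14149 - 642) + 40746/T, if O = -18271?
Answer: -5668066070516658/76578355217 ≈ -74017.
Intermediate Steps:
T = -17008593/30896261 (T = -434/1691 + 5369/(-18271) = -434*1/1691 + 5369*(-1/18271) = -434/1691 - 5369/18271 = -17008593/30896261 ≈ -0.55051)
-14624/(14149 - 642) + 40746/T = -14624/(14149 - 642) + 40746/(-17008593/30896261) = -14624/13507 + 40746*(-30896261/17008593) = -14624*1/13507 - 419633016902/5669531 = -14624/13507 - 419633016902/5669531 = -5668066070516658/76578355217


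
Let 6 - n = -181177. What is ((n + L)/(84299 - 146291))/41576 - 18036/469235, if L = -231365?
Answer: -23231033781671/604698309502560 ≈ -0.038418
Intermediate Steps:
n = 181183 (n = 6 - 1*(-181177) = 6 + 181177 = 181183)
((n + L)/(84299 - 146291))/41576 - 18036/469235 = ((181183 - 231365)/(84299 - 146291))/41576 - 18036/469235 = -50182/(-61992)*(1/41576) - 18036*1/469235 = -50182*(-1/61992)*(1/41576) - 18036/469235 = (25091/30996)*(1/41576) - 18036/469235 = 25091/1288689696 - 18036/469235 = -23231033781671/604698309502560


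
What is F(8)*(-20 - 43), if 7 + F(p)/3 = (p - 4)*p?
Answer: -4725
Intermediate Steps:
F(p) = -21 + 3*p*(-4 + p) (F(p) = -21 + 3*((p - 4)*p) = -21 + 3*((-4 + p)*p) = -21 + 3*(p*(-4 + p)) = -21 + 3*p*(-4 + p))
F(8)*(-20 - 43) = (-21 - 12*8 + 3*8²)*(-20 - 43) = (-21 - 96 + 3*64)*(-63) = (-21 - 96 + 192)*(-63) = 75*(-63) = -4725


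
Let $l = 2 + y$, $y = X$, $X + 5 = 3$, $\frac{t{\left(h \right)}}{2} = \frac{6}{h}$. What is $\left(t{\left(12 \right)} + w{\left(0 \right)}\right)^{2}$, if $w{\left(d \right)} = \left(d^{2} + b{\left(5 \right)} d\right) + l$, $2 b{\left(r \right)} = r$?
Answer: $1$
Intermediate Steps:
$b{\left(r \right)} = \frac{r}{2}$
$t{\left(h \right)} = \frac{12}{h}$ ($t{\left(h \right)} = 2 \frac{6}{h} = \frac{12}{h}$)
$X = -2$ ($X = -5 + 3 = -2$)
$y = -2$
$l = 0$ ($l = 2 - 2 = 0$)
$w{\left(d \right)} = d^{2} + \frac{5 d}{2}$ ($w{\left(d \right)} = \left(d^{2} + \frac{1}{2} \cdot 5 d\right) + 0 = \left(d^{2} + \frac{5 d}{2}\right) + 0 = d^{2} + \frac{5 d}{2}$)
$\left(t{\left(12 \right)} + w{\left(0 \right)}\right)^{2} = \left(\frac{12}{12} + \frac{1}{2} \cdot 0 \left(5 + 2 \cdot 0\right)\right)^{2} = \left(12 \cdot \frac{1}{12} + \frac{1}{2} \cdot 0 \left(5 + 0\right)\right)^{2} = \left(1 + \frac{1}{2} \cdot 0 \cdot 5\right)^{2} = \left(1 + 0\right)^{2} = 1^{2} = 1$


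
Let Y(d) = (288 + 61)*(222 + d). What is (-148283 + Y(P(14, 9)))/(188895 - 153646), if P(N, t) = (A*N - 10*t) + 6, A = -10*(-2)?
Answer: -2401/35249 ≈ -0.068115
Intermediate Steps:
A = 20
P(N, t) = 6 - 10*t + 20*N (P(N, t) = (20*N - 10*t) + 6 = (-10*t + 20*N) + 6 = 6 - 10*t + 20*N)
Y(d) = 77478 + 349*d (Y(d) = 349*(222 + d) = 77478 + 349*d)
(-148283 + Y(P(14, 9)))/(188895 - 153646) = (-148283 + (77478 + 349*(6 - 10*9 + 20*14)))/(188895 - 153646) = (-148283 + (77478 + 349*(6 - 90 + 280)))/35249 = (-148283 + (77478 + 349*196))*(1/35249) = (-148283 + (77478 + 68404))*(1/35249) = (-148283 + 145882)*(1/35249) = -2401*1/35249 = -2401/35249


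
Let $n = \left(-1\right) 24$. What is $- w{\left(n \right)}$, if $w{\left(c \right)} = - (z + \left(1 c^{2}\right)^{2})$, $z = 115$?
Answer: $331891$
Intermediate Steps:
$n = -24$
$w{\left(c \right)} = -115 - c^{4}$ ($w{\left(c \right)} = - (115 + \left(1 c^{2}\right)^{2}) = - (115 + \left(c^{2}\right)^{2}) = - (115 + c^{4}) = -115 - c^{4}$)
$- w{\left(n \right)} = - (-115 - \left(-24\right)^{4}) = - (-115 - 331776) = \left(-1\right) \left(-331891\right) = 331891$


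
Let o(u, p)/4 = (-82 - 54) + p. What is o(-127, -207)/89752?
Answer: -343/22438 ≈ -0.015287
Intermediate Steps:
o(u, p) = -544 + 4*p (o(u, p) = 4*((-82 - 54) + p) = 4*(-136 + p) = -544 + 4*p)
o(-127, -207)/89752 = (-544 + 4*(-207))/89752 = (-544 - 828)*(1/89752) = -1372*1/89752 = -343/22438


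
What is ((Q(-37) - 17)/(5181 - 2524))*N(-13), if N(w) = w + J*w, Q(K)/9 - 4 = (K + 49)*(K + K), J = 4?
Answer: 518245/2657 ≈ 195.05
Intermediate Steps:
Q(K) = 36 + 18*K*(49 + K) (Q(K) = 36 + 9*((K + 49)*(K + K)) = 36 + 9*((49 + K)*(2*K)) = 36 + 9*(2*K*(49 + K)) = 36 + 18*K*(49 + K))
N(w) = 5*w (N(w) = w + 4*w = 5*w)
((Q(-37) - 17)/(5181 - 2524))*N(-13) = (((36 + 18*(-37)² + 882*(-37)) - 17)/(5181 - 2524))*(5*(-13)) = (((36 + 18*1369 - 32634) - 17)/2657)*(-65) = (((36 + 24642 - 32634) - 17)*(1/2657))*(-65) = ((-7956 - 17)*(1/2657))*(-65) = -7973*1/2657*(-65) = -7973/2657*(-65) = 518245/2657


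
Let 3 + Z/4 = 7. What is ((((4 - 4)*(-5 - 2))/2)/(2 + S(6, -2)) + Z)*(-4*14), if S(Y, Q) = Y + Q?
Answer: -896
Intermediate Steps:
Z = 16 (Z = -12 + 4*7 = -12 + 28 = 16)
S(Y, Q) = Q + Y
((((4 - 4)*(-5 - 2))/2)/(2 + S(6, -2)) + Z)*(-4*14) = ((((4 - 4)*(-5 - 2))/2)/(2 + (-2 + 6)) + 16)*(-4*14) = (((0*(-7))*(½))/(2 + 4) + 16)*(-56) = ((0*(½))/6 + 16)*(-56) = ((⅙)*0 + 16)*(-56) = (0 + 16)*(-56) = 16*(-56) = -896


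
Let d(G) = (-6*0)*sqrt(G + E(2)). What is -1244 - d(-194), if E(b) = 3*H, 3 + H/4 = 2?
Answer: -1244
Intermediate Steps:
H = -4 (H = -12 + 4*2 = -12 + 8 = -4)
E(b) = -12 (E(b) = 3*(-4) = -12)
d(G) = 0 (d(G) = (-6*0)*sqrt(G - 12) = 0*sqrt(-12 + G) = 0)
-1244 - d(-194) = -1244 - 1*0 = -1244 + 0 = -1244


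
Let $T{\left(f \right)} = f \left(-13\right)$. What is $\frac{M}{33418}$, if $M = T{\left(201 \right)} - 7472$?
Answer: $- \frac{10085}{33418} \approx -0.30178$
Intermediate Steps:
$T{\left(f \right)} = - 13 f$
$M = -10085$ ($M = \left(-13\right) 201 - 7472 = -2613 - 7472 = -10085$)
$\frac{M}{33418} = - \frac{10085}{33418}$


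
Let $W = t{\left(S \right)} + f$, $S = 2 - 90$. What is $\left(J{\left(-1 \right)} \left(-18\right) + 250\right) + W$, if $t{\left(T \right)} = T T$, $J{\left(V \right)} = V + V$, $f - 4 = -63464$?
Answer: $-55430$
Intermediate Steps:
$f = -63460$ ($f = 4 - 63464 = -63460$)
$J{\left(V \right)} = 2 V$
$S = -88$ ($S = 2 - 90 = -88$)
$t{\left(T \right)} = T^{2}$
$W = -55716$ ($W = \left(-88\right)^{2} - 63460 = 7744 - 63460 = -55716$)
$\left(J{\left(-1 \right)} \left(-18\right) + 250\right) + W = \left(2 \left(-1\right) \left(-18\right) + 250\right) - 55716 = \left(\left(-2\right) \left(-18\right) + 250\right) - 55716 = \left(36 + 250\right) - 55716 = 286 - 55716 = -55430$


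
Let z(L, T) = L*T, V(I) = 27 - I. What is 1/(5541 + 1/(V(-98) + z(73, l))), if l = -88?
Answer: 6299/34902758 ≈ 0.00018047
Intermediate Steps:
1/(5541 + 1/(V(-98) + z(73, l))) = 1/(5541 + 1/((27 - 1*(-98)) + 73*(-88))) = 1/(5541 + 1/((27 + 98) - 6424)) = 1/(5541 + 1/(125 - 6424)) = 1/(5541 + 1/(-6299)) = 1/(5541 - 1/6299) = 1/(34902758/6299) = 6299/34902758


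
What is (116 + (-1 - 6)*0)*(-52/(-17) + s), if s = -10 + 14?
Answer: 13920/17 ≈ 818.82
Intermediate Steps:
s = 4
(116 + (-1 - 6)*0)*(-52/(-17) + s) = (116 + (-1 - 6)*0)*(-52/(-17) + 4) = (116 - 7*0)*(-52*(-1/17) + 4) = (116 + 0)*(52/17 + 4) = 116*(120/17) = 13920/17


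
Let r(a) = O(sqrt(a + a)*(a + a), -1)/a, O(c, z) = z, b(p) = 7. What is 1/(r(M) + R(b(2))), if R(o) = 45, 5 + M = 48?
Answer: 43/1934 ≈ 0.022234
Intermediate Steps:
M = 43 (M = -5 + 48 = 43)
r(a) = -1/a
1/(r(M) + R(b(2))) = 1/(-1/43 + 45) = 1/(1934/43) = 43/1934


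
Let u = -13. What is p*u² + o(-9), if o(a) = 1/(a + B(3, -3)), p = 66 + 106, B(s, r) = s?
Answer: 174407/6 ≈ 29068.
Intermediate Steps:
p = 172
o(a) = 1/(3 + a) (o(a) = 1/(a + 3) = 1/(3 + a))
p*u² + o(-9) = 172*(-13)² + 1/(3 - 9) = 172*169 + 1/(-6) = 29068 - ⅙ = 174407/6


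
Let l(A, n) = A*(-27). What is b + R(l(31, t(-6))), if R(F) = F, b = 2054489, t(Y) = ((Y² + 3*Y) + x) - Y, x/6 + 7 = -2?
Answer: 2053652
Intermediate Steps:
x = -54 (x = -42 + 6*(-2) = -42 - 12 = -54)
t(Y) = -54 + Y² + 2*Y (t(Y) = ((Y² + 3*Y) - 54) - Y = (-54 + Y² + 3*Y) - Y = -54 + Y² + 2*Y)
l(A, n) = -27*A
b + R(l(31, t(-6))) = 2054489 - 27*31 = 2054489 - 837 = 2053652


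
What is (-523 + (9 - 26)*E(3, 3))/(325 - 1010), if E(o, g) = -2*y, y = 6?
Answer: 319/685 ≈ 0.46569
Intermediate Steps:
E(o, g) = -12 (E(o, g) = -2*6 = -12)
(-523 + (9 - 26)*E(3, 3))/(325 - 1010) = (-523 + (9 - 26)*(-12))/(325 - 1010) = (-523 - 17*(-12))/(-685) = (-523 + 204)*(-1/685) = -319*(-1/685) = 319/685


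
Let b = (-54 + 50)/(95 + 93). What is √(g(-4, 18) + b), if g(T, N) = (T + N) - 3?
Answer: 2*√6063/47 ≈ 3.3134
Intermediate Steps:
g(T, N) = -3 + N + T (g(T, N) = (N + T) - 3 = -3 + N + T)
b = -1/47 (b = -4/188 = -4*1/188 = -1/47 ≈ -0.021277)
√(g(-4, 18) + b) = √((-3 + 18 - 4) - 1/47) = √(11 - 1/47) = √(516/47) = 2*√6063/47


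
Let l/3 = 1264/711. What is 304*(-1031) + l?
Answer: -940256/3 ≈ -3.1342e+5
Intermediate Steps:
l = 16/3 (l = 3*(1264/711) = 3*(1264*(1/711)) = 3*(16/9) = 16/3 ≈ 5.3333)
304*(-1031) + l = 304*(-1031) + 16/3 = -313424 + 16/3 = -940256/3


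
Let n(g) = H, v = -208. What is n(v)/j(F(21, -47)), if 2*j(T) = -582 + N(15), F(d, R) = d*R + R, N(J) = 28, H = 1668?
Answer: -1668/277 ≈ -6.0217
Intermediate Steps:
n(g) = 1668
F(d, R) = R + R*d (F(d, R) = R*d + R = R + R*d)
j(T) = -277 (j(T) = (-582 + 28)/2 = (½)*(-554) = -277)
n(v)/j(F(21, -47)) = 1668/(-277) = 1668*(-1/277) = -1668/277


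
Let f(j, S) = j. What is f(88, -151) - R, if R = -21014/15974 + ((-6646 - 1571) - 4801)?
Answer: 14955447/1141 ≈ 13107.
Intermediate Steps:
R = -14855039/1141 (R = -21014*1/15974 + (-8217 - 4801) = -1501/1141 - 13018 = -14855039/1141 ≈ -13019.)
f(88, -151) - R = 88 - 1*(-14855039/1141) = 88 + 14855039/1141 = 14955447/1141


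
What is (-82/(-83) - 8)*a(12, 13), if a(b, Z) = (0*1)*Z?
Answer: 0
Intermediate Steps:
a(b, Z) = 0 (a(b, Z) = 0*Z = 0)
(-82/(-83) - 8)*a(12, 13) = (-82/(-83) - 8)*0 = (-82*(-1/83) - 8)*0 = (82/83 - 8)*0 = -582/83*0 = 0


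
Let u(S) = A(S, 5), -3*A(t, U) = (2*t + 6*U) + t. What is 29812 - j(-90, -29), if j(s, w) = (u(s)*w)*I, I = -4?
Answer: 20532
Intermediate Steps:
A(t, U) = -t - 2*U (A(t, U) = -((2*t + 6*U) + t)/3 = -(3*t + 6*U)/3 = -t - 2*U)
u(S) = -10 - S (u(S) = -S - 2*5 = -S - 10 = -10 - S)
j(s, w) = -4*w*(-10 - s) (j(s, w) = ((-10 - s)*w)*(-4) = (w*(-10 - s))*(-4) = -4*w*(-10 - s))
29812 - j(-90, -29) = 29812 - 4*(-29)*(10 - 90) = 29812 - 4*(-29)*(-80) = 29812 - 1*9280 = 29812 - 9280 = 20532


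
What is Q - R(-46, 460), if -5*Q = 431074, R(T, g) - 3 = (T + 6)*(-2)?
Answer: -431489/5 ≈ -86298.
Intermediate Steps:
R(T, g) = -9 - 2*T (R(T, g) = 3 + (T + 6)*(-2) = 3 + (6 + T)*(-2) = 3 + (-12 - 2*T) = -9 - 2*T)
Q = -431074/5 (Q = -1/5*431074 = -431074/5 ≈ -86215.)
Q - R(-46, 460) = -431074/5 - (-9 - 2*(-46)) = -431074/5 - (-9 + 92) = -431074/5 - 1*83 = -431074/5 - 83 = -431489/5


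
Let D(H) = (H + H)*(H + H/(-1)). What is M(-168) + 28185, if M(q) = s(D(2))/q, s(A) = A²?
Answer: 28185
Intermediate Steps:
D(H) = 0 (D(H) = (2*H)*(H + H*(-1)) = (2*H)*(H - H) = (2*H)*0 = 0)
M(q) = 0 (M(q) = 0²/q = 0/q = 0)
M(-168) + 28185 = 0 + 28185 = 28185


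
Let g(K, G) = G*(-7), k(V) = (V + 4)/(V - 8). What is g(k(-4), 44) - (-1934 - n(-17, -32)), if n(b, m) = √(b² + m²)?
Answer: 1626 + √1313 ≈ 1662.2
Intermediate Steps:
k(V) = (4 + V)/(-8 + V)
g(K, G) = -7*G
g(k(-4), 44) - (-1934 - n(-17, -32)) = -7*44 - (-1934 - √((-17)² + (-32)²)) = -308 - (-1934 - √(289 + 1024)) = -308 - (-1934 - √1313) = -308 + (1934 + √1313) = 1626 + √1313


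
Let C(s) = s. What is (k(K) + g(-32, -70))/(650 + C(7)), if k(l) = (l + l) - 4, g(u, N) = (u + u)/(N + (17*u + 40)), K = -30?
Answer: -6112/62853 ≈ -0.097243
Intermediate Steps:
g(u, N) = 2*u/(40 + N + 17*u) (g(u, N) = (2*u)/(N + (40 + 17*u)) = (2*u)/(40 + N + 17*u) = 2*u/(40 + N + 17*u))
k(l) = -4 + 2*l (k(l) = 2*l - 4 = -4 + 2*l)
(k(K) + g(-32, -70))/(650 + C(7)) = ((-4 + 2*(-30)) + 2*(-32)/(40 - 70 + 17*(-32)))/(650 + 7) = ((-4 - 60) + 2*(-32)/(40 - 70 - 544))/657 = (-64 + 2*(-32)/(-574))*(1/657) = (-64 + 2*(-32)*(-1/574))*(1/657) = (-64 + 32/287)*(1/657) = -18336/287*1/657 = -6112/62853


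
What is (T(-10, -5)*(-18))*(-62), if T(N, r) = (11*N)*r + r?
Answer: 608220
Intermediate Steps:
T(N, r) = r + 11*N*r (T(N, r) = 11*N*r + r = r + 11*N*r)
(T(-10, -5)*(-18))*(-62) = (-5*(1 + 11*(-10))*(-18))*(-62) = (-5*(1 - 110)*(-18))*(-62) = (-5*(-109)*(-18))*(-62) = (545*(-18))*(-62) = -9810*(-62) = 608220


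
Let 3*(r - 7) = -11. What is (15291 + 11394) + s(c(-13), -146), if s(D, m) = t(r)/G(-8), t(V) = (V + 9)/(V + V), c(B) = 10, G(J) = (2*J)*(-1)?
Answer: 8539237/320 ≈ 26685.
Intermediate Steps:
G(J) = -2*J
r = 10/3 (r = 7 + (⅓)*(-11) = 7 - 11/3 = 10/3 ≈ 3.3333)
t(V) = (9 + V)/(2*V) (t(V) = (9 + V)/((2*V)) = (9 + V)*(1/(2*V)) = (9 + V)/(2*V))
s(D, m) = 37/320 (s(D, m) = ((9 + 10/3)/(2*(10/3)))/((-2*(-8))) = ((½)*(3/10)*(37/3))/16 = (37/20)*(1/16) = 37/320)
(15291 + 11394) + s(c(-13), -146) = (15291 + 11394) + 37/320 = 26685 + 37/320 = 8539237/320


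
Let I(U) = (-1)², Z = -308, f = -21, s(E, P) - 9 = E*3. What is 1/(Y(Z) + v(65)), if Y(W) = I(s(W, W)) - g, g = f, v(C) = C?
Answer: 1/87 ≈ 0.011494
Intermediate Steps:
s(E, P) = 9 + 3*E (s(E, P) = 9 + E*3 = 9 + 3*E)
g = -21
I(U) = 1
Y(W) = 22 (Y(W) = 1 - 1*(-21) = 1 + 21 = 22)
1/(Y(Z) + v(65)) = 1/(22 + 65) = 1/87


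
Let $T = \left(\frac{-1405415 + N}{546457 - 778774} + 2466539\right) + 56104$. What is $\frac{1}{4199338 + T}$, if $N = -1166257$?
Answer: $\frac{933}{6271618601} \approx 1.4877 \cdot 10^{-7}$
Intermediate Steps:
$T = \frac{2353636247}{933}$ ($T = \left(\frac{-1405415 - 1166257}{546457 - 778774} + 2466539\right) + 56104 = \left(- \frac{2571672}{-232317} + 2466539\right) + 56104 = \left(\left(-2571672\right) \left(- \frac{1}{232317}\right) + 2466539\right) + 56104 = \left(\frac{10328}{933} + 2466539\right) + 56104 = \frac{2301291215}{933} + 56104 = \frac{2353636247}{933} \approx 2.5227 \cdot 10^{6}$)
$\frac{1}{4199338 + T} = \frac{1}{4199338 + \frac{2353636247}{933}} = \frac{1}{\frac{6271618601}{933}} = \frac{933}{6271618601}$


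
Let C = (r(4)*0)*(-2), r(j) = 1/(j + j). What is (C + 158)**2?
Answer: 24964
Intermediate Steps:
r(j) = 1/(2*j)
C = 0 (C = (((1/2)/4)*0)*(-2) = (((1/2)*(1/4))*0)*(-2) = ((1/8)*0)*(-2) = 0*(-2) = 0)
(C + 158)**2 = (0 + 158)**2 = 158**2 = 24964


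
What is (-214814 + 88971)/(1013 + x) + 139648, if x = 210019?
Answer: 29470070893/211032 ≈ 1.3965e+5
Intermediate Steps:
(-214814 + 88971)/(1013 + x) + 139648 = (-214814 + 88971)/(1013 + 210019) + 139648 = -125843/211032 + 139648 = 29470070893/211032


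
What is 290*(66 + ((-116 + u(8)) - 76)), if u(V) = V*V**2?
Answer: 111940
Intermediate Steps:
u(V) = V**3
290*(66 + ((-116 + u(8)) - 76)) = 290*(66 + ((-116 + 8**3) - 76)) = 290*(66 + ((-116 + 512) - 76)) = 290*(66 + (396 - 76)) = 290*(66 + 320) = 290*386 = 111940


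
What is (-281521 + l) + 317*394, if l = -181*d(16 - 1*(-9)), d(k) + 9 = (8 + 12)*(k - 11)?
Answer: -205674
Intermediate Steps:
d(k) = -229 + 20*k (d(k) = -9 + (8 + 12)*(k - 11) = -9 + 20*(-11 + k) = -9 + (-220 + 20*k) = -229 + 20*k)
l = -49051 (l = -181*(-229 + 20*(16 - 1*(-9))) = -181*(-229 + 20*(16 + 9)) = -181*(-229 + 20*25) = -181*(-229 + 500) = -181*271 = -49051)
(-281521 + l) + 317*394 = (-281521 - 49051) + 317*394 = -330572 + 124898 = -205674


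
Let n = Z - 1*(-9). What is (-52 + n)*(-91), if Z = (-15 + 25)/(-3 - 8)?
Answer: 43953/11 ≈ 3995.7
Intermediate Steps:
Z = -10/11 (Z = 10/(-11) = 10*(-1/11) = -10/11 ≈ -0.90909)
n = 89/11 (n = -10/11 - 1*(-9) = -10/11 + 9 = 89/11 ≈ 8.0909)
(-52 + n)*(-91) = (-52 + 89/11)*(-91) = -483/11*(-91) = 43953/11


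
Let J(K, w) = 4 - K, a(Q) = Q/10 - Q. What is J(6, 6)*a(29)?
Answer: 261/5 ≈ 52.200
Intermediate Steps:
a(Q) = -9*Q/10 (a(Q) = Q*(1/10) - Q = Q/10 - Q = -9*Q/10)
J(6, 6)*a(29) = (4 - 1*6)*(-9/10*29) = (4 - 6)*(-261/10) = -2*(-261/10) = 261/5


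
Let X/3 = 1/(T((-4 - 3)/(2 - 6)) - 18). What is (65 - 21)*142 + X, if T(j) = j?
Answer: 406108/65 ≈ 6247.8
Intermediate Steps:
X = -12/65 (X = 3/((-4 - 3)/(2 - 6) - 18) = 3/(-7/(-4) - 18) = 3/(-7*(-¼) - 18) = 3/(7/4 - 18) = 3/(-65/4) = 3*(-4/65) = -12/65 ≈ -0.18462)
(65 - 21)*142 + X = (65 - 21)*142 - 12/65 = 44*142 - 12/65 = 6248 - 12/65 = 406108/65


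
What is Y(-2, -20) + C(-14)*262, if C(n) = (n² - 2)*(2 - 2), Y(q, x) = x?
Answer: -20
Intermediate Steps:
C(n) = 0 (C(n) = (-2 + n²)*0 = 0)
Y(-2, -20) + C(-14)*262 = -20 + 0*262 = -20 + 0 = -20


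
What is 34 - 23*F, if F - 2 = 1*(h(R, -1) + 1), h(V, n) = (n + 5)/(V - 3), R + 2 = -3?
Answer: -47/2 ≈ -23.500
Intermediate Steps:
R = -5 (R = -2 - 3 = -5)
h(V, n) = (5 + n)/(-3 + V)
F = 5/2 (F = 2 + 1*((5 - 1)/(-3 - 5) + 1) = 2 + 1*(4/(-8) + 1) = 2 + 1*(-⅛*4 + 1) = 2 + 1*(-½ + 1) = 2 + 1*(½) = 2 + ½ = 5/2 ≈ 2.5000)
34 - 23*F = 34 - 23*5/2 = 34 - 115/2 = -47/2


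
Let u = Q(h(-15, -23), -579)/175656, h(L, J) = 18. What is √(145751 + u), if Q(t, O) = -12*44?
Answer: √7807554572493/7319 ≈ 381.77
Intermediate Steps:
Q(t, O) = -528
u = -22/7319 (u = -528/175656 = -528*1/175656 = -22/7319 ≈ -0.0030059)
√(145751 + u) = √(145751 - 22/7319) = √(1066751547/7319) = √7807554572493/7319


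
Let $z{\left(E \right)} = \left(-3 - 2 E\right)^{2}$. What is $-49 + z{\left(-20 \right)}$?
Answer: $1320$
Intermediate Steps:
$-49 + z{\left(-20 \right)} = -49 + \left(3 + 2 \left(-20\right)\right)^{2} = -49 + \left(3 - 40\right)^{2} = -49 + \left(-37\right)^{2} = -49 + 1369 = 1320$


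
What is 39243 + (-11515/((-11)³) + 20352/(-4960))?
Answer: 8096965424/206305 ≈ 39248.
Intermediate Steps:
39243 + (-11515/((-11)³) + 20352/(-4960)) = 39243 + (-11515/(-1331) + 20352*(-1/4960)) = 39243 + (-11515*(-1/1331) - 636/155) = 39243 + (11515/1331 - 636/155) = 39243 + 938309/206305 = 8096965424/206305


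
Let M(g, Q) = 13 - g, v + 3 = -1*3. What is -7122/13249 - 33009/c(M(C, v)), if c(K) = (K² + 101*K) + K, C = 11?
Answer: -438817617/2755792 ≈ -159.23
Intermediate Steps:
v = -6 (v = -3 - 1*3 = -3 - 3 = -6)
c(K) = K² + 102*K
-7122/13249 - 33009/c(M(C, v)) = -7122/13249 - 33009*1/((13 - 1*11)*(102 + (13 - 1*11))) = -7122*1/13249 - 33009*1/((13 - 11)*(102 + (13 - 11))) = -7122/13249 - 33009*1/(2*(102 + 2)) = -7122/13249 - 33009/(2*104) = -7122/13249 - 33009/208 = -438817617/2755792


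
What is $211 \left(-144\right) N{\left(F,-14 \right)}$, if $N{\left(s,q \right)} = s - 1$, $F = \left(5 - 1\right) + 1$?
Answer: $-121536$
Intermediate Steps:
$F = 5$ ($F = 4 + 1 = 5$)
$N{\left(s,q \right)} = -1 + s$
$211 \left(-144\right) N{\left(F,-14 \right)} = 211 \left(-144\right) \left(-1 + 5\right) = \left(-30384\right) 4 = -121536$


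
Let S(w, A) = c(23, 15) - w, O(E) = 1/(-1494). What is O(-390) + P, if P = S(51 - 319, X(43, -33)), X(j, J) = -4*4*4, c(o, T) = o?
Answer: 434753/1494 ≈ 291.00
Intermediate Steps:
O(E) = -1/1494
X(j, J) = -64 (X(j, J) = -16*4 = -64)
S(w, A) = 23 - w
P = 291 (P = 23 - (51 - 319) = 23 - 1*(-268) = 23 + 268 = 291)
O(-390) + P = -1/1494 + 291 = 434753/1494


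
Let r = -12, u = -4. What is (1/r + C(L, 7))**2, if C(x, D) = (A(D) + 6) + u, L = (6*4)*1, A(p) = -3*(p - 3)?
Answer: 14641/144 ≈ 101.67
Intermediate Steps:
A(p) = 9 - 3*p (A(p) = -3*(-3 + p) = 9 - 3*p)
L = 24 (L = 24*1 = 24)
C(x, D) = 11 - 3*D (C(x, D) = ((9 - 3*D) + 6) - 4 = (15 - 3*D) - 4 = 11 - 3*D)
(1/r + C(L, 7))**2 = (1/(-12) + (11 - 3*7))**2 = (-1/12 + (11 - 21))**2 = (-1/12 - 10)**2 = (-121/12)**2 = 14641/144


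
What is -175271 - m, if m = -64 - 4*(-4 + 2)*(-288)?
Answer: -172903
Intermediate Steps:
m = -2368 (m = -64 - 4*(-2)*(-288) = -64 + 8*(-288) = -64 - 2304 = -2368)
-175271 - m = -175271 - 1*(-2368) = -175271 + 2368 = -172903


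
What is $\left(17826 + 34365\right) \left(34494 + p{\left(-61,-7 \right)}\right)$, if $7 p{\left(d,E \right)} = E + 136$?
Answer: $\frac{12608667117}{7} \approx 1.8012 \cdot 10^{9}$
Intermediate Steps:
$p{\left(d,E \right)} = \frac{136}{7} + \frac{E}{7}$ ($p{\left(d,E \right)} = \frac{E + 136}{7} = \frac{136 + E}{7} = \frac{136}{7} + \frac{E}{7}$)
$\left(17826 + 34365\right) \left(34494 + p{\left(-61,-7 \right)}\right) = \left(17826 + 34365\right) \left(34494 + \left(\frac{136}{7} + \frac{1}{7} \left(-7\right)\right)\right) = 52191 \left(34494 + \left(\frac{136}{7} - 1\right)\right) = 52191 \left(34494 + \frac{129}{7}\right) = 52191 \cdot \frac{241587}{7} = \frac{12608667117}{7}$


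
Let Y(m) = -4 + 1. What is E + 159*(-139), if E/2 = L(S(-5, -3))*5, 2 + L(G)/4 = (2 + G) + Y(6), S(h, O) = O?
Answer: -22341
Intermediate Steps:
Y(m) = -3
L(G) = -12 + 4*G (L(G) = -8 + 4*((2 + G) - 3) = -8 + 4*(-1 + G) = -8 + (-4 + 4*G) = -12 + 4*G)
E = -240 (E = 2*((-12 + 4*(-3))*5) = 2*((-12 - 12)*5) = 2*(-24*5) = 2*(-120) = -240)
E + 159*(-139) = -240 + 159*(-139) = -240 - 22101 = -22341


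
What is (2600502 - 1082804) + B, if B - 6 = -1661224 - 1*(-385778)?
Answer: 242258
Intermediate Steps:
B = -1275440 (B = 6 + (-1661224 - 1*(-385778)) = 6 + (-1661224 + 385778) = 6 - 1275446 = -1275440)
(2600502 - 1082804) + B = (2600502 - 1082804) - 1275440 = 1517698 - 1275440 = 242258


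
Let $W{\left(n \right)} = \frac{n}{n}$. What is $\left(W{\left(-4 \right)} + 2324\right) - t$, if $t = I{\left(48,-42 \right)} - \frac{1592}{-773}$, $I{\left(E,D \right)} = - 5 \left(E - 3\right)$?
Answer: $\frac{1969558}{773} \approx 2547.9$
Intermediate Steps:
$I{\left(E,D \right)} = 15 - 5 E$ ($I{\left(E,D \right)} = - 5 \left(-3 + E\right) = 15 - 5 E$)
$W{\left(n \right)} = 1$
$t = - \frac{172333}{773}$ ($t = \left(15 - 240\right) - \frac{1592}{-773} = \left(15 - 240\right) - - \frac{1592}{773} = -225 + \frac{1592}{773} = - \frac{172333}{773} \approx -222.94$)
$\left(W{\left(-4 \right)} + 2324\right) - t = \left(1 + 2324\right) - - \frac{172333}{773} = 2325 + \frac{172333}{773} = \frac{1969558}{773}$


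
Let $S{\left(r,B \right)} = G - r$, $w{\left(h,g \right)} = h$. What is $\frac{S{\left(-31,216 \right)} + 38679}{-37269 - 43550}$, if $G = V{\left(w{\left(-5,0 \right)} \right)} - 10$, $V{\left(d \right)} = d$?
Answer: $- \frac{38695}{80819} \approx -0.47879$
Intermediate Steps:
$G = -15$ ($G = -5 - 10 = -15$)
$S{\left(r,B \right)} = -15 - r$
$\frac{S{\left(-31,216 \right)} + 38679}{-37269 - 43550} = \frac{\left(-15 - -31\right) + 38679}{-37269 - 43550} = \frac{\left(-15 + 31\right) + 38679}{-80819} = \left(16 + 38679\right) \left(- \frac{1}{80819}\right) = 38695 \left(- \frac{1}{80819}\right) = - \frac{38695}{80819}$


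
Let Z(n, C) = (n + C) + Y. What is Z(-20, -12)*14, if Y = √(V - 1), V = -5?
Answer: -448 + 14*I*√6 ≈ -448.0 + 34.293*I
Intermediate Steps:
Y = I*√6 (Y = √(-5 - 1) = √(-6) = I*√6 ≈ 2.4495*I)
Z(n, C) = C + n + I*√6 (Z(n, C) = (n + C) + I*√6 = (C + n) + I*√6 = C + n + I*√6)
Z(-20, -12)*14 = (-12 - 20 + I*√6)*14 = (-32 + I*√6)*14 = -448 + 14*I*√6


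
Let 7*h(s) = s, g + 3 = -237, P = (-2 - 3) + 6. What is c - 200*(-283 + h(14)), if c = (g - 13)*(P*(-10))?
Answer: 58730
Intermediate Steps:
P = 1 (P = -5 + 6 = 1)
g = -240 (g = -3 - 237 = -240)
h(s) = s/7
c = 2530 (c = (-240 - 13)*(1*(-10)) = -253*(-10) = 2530)
c - 200*(-283 + h(14)) = 2530 - 200*(-283 + (1/7)*14) = 2530 - 200*(-283 + 2) = 2530 - 200*(-281) = 2530 + 56200 = 58730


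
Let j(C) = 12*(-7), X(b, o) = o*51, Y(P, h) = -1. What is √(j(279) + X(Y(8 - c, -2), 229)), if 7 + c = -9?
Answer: √11595 ≈ 107.68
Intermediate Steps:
c = -16 (c = -7 - 9 = -16)
X(b, o) = 51*o
j(C) = -84
√(j(279) + X(Y(8 - c, -2), 229)) = √(-84 + 51*229) = √(-84 + 11679) = √11595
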